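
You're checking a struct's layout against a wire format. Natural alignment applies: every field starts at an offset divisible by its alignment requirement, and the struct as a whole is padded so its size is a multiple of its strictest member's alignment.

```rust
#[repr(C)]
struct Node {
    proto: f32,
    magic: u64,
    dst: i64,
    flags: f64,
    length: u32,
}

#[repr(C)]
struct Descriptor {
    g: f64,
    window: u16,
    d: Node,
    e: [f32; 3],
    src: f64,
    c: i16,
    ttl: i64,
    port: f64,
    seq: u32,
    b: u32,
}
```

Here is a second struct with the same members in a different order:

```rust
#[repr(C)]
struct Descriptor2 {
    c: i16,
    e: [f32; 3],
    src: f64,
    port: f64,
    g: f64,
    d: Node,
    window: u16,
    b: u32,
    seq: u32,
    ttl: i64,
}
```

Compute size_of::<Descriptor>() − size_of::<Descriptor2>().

Node: 0..4  proto  (4B, 4-aligned); 4..8  -- padding (4B); 8..16  magic  (8B, 8-aligned); 16..24  dst  (8B, 8-aligned); 24..32  flags  (8B, 8-aligned); 32..36  length  (4B, 4-aligned); 36..40  -- tail padding (4B); sizeof = 40, alignof = 8
0..8  g  (8B, 8-aligned)
8..10  window  (2B, 2-aligned)
10..16  -- padding (6B)
16..56  d  (40B, 8-aligned)
56..68  e  (12B, 4-aligned)
68..72  -- padding (4B)
72..80  src  (8B, 8-aligned)
80..82  c  (2B, 2-aligned)
82..88  -- padding (6B)
88..96  ttl  (8B, 8-aligned)
96..104  port  (8B, 8-aligned)
104..108  seq  (4B, 4-aligned)
108..112  b  (4B, 4-aligned)
sizeof = 112, alignof = 8
— Descriptor2 —
0..2  c  (2B, 2-aligned)
2..4  -- padding (2B)
4..16  e  (12B, 4-aligned)
16..24  src  (8B, 8-aligned)
24..32  port  (8B, 8-aligned)
32..40  g  (8B, 8-aligned)
40..80  d  (40B, 8-aligned)
80..82  window  (2B, 2-aligned)
82..84  -- padding (2B)
84..88  b  (4B, 4-aligned)
88..92  seq  (4B, 4-aligned)
92..96  -- padding (4B)
96..104  ttl  (8B, 8-aligned)
sizeof = 104, alignof = 8
112 − 104 = 8

8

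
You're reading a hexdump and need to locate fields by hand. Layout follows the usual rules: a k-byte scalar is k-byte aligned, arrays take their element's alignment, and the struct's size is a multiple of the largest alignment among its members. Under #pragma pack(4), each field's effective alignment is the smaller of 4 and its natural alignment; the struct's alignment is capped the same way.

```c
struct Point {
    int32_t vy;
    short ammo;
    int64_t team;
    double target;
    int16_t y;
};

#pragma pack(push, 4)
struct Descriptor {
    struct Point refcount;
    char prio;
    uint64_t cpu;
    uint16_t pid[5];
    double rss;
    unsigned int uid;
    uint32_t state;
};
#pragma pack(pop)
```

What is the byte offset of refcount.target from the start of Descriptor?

16

Point: @0: vy [4B, align 4] → 4; @4: ammo [2B, align 2] → 6; +2 pad (align 8); @8: team [8B, align 8] → 16; @16: target [8B, align 8] → 24; @24: y [2B, align 2] → 26; +6 tail pad (align 8); size 32, align 8
@0: refcount [32B, align 4] → 32
within Point: target at 16
0 + 16 = 16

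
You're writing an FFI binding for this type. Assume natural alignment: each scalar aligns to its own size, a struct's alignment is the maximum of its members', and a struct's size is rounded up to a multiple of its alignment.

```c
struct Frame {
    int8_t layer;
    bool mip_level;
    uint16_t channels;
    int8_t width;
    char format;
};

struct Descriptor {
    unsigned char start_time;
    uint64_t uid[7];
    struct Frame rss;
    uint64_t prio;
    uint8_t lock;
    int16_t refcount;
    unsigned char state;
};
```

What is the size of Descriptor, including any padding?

Frame: @0: layer [1B, align 1] → 1; @1: mip_level [1B, align 1] → 2; @2: channels [2B, align 2] → 4; @4: width [1B, align 1] → 5; @5: format [1B, align 1] → 6; size 6, align 2
@0: start_time [1B, align 1] → 1
+7 pad (align 8)
@8: uid [56B, align 8] → 64
@64: rss [6B, align 2] → 70
+2 pad (align 8)
@72: prio [8B, align 8] → 80
@80: lock [1B, align 1] → 81
+1 pad (align 2)
@82: refcount [2B, align 2] → 84
@84: state [1B, align 1] → 85
+3 tail pad (align 8)
size 88, align 8

88 bytes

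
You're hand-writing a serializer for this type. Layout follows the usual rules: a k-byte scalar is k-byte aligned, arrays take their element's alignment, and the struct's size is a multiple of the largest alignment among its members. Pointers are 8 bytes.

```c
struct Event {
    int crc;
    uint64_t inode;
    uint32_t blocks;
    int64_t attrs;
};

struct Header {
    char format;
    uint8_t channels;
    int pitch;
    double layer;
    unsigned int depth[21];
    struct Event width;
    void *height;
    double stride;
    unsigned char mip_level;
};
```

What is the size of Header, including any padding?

Event: 0..4  crc  (4B, 4-aligned); 4..8  -- padding (4B); 8..16  inode  (8B, 8-aligned); 16..20  blocks  (4B, 4-aligned); 20..24  -- padding (4B); 24..32  attrs  (8B, 8-aligned); sizeof = 32, alignof = 8
0..1  format  (1B, 1-aligned)
1..2  channels  (1B, 1-aligned)
2..4  -- padding (2B)
4..8  pitch  (4B, 4-aligned)
8..16  layer  (8B, 8-aligned)
16..100  depth  (84B, 4-aligned)
100..104  -- padding (4B)
104..136  width  (32B, 8-aligned)
136..144  height  (8B, 8-aligned)
144..152  stride  (8B, 8-aligned)
152..153  mip_level  (1B, 1-aligned)
153..160  -- tail padding (7B)
sizeof = 160, alignof = 8

160 bytes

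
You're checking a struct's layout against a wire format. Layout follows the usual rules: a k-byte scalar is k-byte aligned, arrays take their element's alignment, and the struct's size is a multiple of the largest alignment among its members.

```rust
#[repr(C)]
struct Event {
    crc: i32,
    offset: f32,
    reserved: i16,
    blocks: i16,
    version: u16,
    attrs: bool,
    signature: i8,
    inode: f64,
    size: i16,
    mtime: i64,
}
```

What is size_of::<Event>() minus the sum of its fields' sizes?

6

crc at 0 (size 4, align 4) → ends 4
offset at 4 (size 4, align 4) → ends 8
reserved at 8 (size 2, align 2) → ends 10
blocks at 10 (size 2, align 2) → ends 12
version at 12 (size 2, align 2) → ends 14
attrs at 14 (size 1, align 1) → ends 15
signature at 15 (size 1, align 1) → ends 16
inode at 16 (size 8, align 8) → ends 24
size at 24 (size 2, align 2) → ends 26
pad 6 to align 8 for mtime
mtime at 32 (size 8, align 8) → ends 40
total 40 bytes, alignment 8
data bytes 34, size 40 → padding 6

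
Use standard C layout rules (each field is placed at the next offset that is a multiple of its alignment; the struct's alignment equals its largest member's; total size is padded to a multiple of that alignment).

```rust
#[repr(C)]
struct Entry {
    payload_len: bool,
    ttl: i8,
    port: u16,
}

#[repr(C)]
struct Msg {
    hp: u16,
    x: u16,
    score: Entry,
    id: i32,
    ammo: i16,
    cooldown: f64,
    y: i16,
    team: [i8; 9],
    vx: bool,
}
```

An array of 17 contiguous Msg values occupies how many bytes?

680

Entry: payload_len at 0 (size 1, align 1) → ends 1; ttl at 1 (size 1, align 1) → ends 2; port at 2 (size 2, align 2) → ends 4; total 4 bytes, alignment 2
hp at 0 (size 2, align 2) → ends 2
x at 2 (size 2, align 2) → ends 4
score at 4 (size 4, align 2) → ends 8
id at 8 (size 4, align 4) → ends 12
ammo at 12 (size 2, align 2) → ends 14
pad 2 to align 8 for cooldown
cooldown at 16 (size 8, align 8) → ends 24
y at 24 (size 2, align 2) → ends 26
team at 26 (size 9, align 1) → ends 35
vx at 35 (size 1, align 1) → ends 36
tail pad 4 to reach multiple of 8
total 40 bytes, alignment 8
array of 17: 17 × 40 = 680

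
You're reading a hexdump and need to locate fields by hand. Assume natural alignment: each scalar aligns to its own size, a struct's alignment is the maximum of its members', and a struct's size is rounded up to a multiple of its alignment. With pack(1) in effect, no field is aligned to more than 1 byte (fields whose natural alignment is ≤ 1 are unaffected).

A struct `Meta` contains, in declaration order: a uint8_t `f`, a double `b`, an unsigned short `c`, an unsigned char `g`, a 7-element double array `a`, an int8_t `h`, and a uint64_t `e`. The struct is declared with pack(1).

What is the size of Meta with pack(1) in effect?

@0: f [1B, align 1] → 1
@1: b [8B, align 1] → 9
@9: c [2B, align 1] → 11
@11: g [1B, align 1] → 12
@12: a [56B, align 1] → 68
@68: h [1B, align 1] → 69
@69: e [8B, align 1] → 77
size 77, align 1

77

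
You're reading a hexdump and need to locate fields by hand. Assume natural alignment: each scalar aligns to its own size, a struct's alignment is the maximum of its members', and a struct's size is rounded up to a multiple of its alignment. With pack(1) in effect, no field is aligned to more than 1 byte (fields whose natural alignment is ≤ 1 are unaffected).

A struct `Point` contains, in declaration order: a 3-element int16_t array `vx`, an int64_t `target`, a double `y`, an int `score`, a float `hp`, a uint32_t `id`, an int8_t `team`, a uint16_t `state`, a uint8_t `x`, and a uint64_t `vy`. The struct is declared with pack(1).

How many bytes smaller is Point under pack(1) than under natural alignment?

10

natural layout:
  @0: vx [6B, align 2] → 6
  +2 pad (align 8)
  @8: target [8B, align 8] → 16
  @16: y [8B, align 8] → 24
  @24: score [4B, align 4] → 28
  @28: hp [4B, align 4] → 32
  @32: id [4B, align 4] → 36
  @36: team [1B, align 1] → 37
  +1 pad (align 2)
  @38: state [2B, align 2] → 40
  @40: x [1B, align 1] → 41
  +7 pad (align 8)
  @48: vy [8B, align 8] → 56
  size 56, align 8
packed(1) layout:
  @0: vx [6B, align 1] → 6
  @6: target [8B, align 1] → 14
  @14: y [8B, align 1] → 22
  @22: score [4B, align 1] → 26
  @26: hp [4B, align 1] → 30
  @30: id [4B, align 1] → 34
  @34: team [1B, align 1] → 35
  @35: state [2B, align 1] → 37
  @37: x [1B, align 1] → 38
  @38: vy [8B, align 1] → 46
  size 46, align 1
56 − 46 = 10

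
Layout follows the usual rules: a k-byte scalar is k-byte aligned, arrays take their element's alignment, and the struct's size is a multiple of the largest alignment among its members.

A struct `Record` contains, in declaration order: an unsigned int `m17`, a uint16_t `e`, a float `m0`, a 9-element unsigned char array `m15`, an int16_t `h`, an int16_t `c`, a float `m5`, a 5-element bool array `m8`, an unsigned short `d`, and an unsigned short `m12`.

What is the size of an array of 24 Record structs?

1056

@0: m17 [4B, align 4] → 4
@4: e [2B, align 2] → 6
+2 pad (align 4)
@8: m0 [4B, align 4] → 12
@12: m15 [9B, align 1] → 21
+1 pad (align 2)
@22: h [2B, align 2] → 24
@24: c [2B, align 2] → 26
+2 pad (align 4)
@28: m5 [4B, align 4] → 32
@32: m8 [5B, align 1] → 37
+1 pad (align 2)
@38: d [2B, align 2] → 40
@40: m12 [2B, align 2] → 42
+2 tail pad (align 4)
size 44, align 4
array of 24: 24 × 44 = 1056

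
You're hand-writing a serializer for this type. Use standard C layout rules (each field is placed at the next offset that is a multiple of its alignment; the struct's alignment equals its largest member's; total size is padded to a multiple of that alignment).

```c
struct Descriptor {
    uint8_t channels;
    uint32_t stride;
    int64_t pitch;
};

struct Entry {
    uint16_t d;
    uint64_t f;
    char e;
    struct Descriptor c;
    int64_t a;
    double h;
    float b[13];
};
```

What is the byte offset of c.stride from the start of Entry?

28

Descriptor: 0..1  channels  (1B, 1-aligned); 1..4  -- padding (3B); 4..8  stride  (4B, 4-aligned); 8..16  pitch  (8B, 8-aligned); sizeof = 16, alignof = 8
0..2  d  (2B, 2-aligned)
2..8  -- padding (6B)
8..16  f  (8B, 8-aligned)
16..17  e  (1B, 1-aligned)
17..24  -- padding (7B)
24..40  c  (16B, 8-aligned)
within Descriptor: stride at 4
24 + 4 = 28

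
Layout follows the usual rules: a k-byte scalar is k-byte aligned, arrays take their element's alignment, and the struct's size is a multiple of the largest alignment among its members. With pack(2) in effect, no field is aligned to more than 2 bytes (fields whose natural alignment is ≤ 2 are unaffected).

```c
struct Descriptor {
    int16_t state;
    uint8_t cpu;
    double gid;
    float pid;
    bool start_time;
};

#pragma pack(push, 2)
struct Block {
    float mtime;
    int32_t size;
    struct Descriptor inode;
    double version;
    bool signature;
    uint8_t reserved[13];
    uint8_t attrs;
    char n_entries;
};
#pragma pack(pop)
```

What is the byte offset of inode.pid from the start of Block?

24

Descriptor: state at 0 (size 2, align 2) → ends 2; cpu at 2 (size 1, align 1) → ends 3; pad 5 to align 8 for gid; gid at 8 (size 8, align 8) → ends 16; pid at 16 (size 4, align 4) → ends 20; start_time at 20 (size 1, align 1) → ends 21; tail pad 3 to reach multiple of 8; total 24 bytes, alignment 8
mtime at 0 (size 4, align 2) → ends 4
size at 4 (size 4, align 2) → ends 8
inode at 8 (size 24, align 2) → ends 32
within Descriptor: pid at 16
8 + 16 = 24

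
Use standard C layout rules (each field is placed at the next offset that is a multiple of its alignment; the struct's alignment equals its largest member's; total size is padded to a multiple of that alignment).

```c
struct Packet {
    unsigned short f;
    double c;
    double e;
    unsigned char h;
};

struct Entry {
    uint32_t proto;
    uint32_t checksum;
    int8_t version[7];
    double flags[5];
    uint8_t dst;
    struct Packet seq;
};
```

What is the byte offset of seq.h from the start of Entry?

88

Packet: 0..2  f  (2B, 2-aligned); 2..8  -- padding (6B); 8..16  c  (8B, 8-aligned); 16..24  e  (8B, 8-aligned); 24..25  h  (1B, 1-aligned); 25..32  -- tail padding (7B); sizeof = 32, alignof = 8
0..4  proto  (4B, 4-aligned)
4..8  checksum  (4B, 4-aligned)
8..15  version  (7B, 1-aligned)
15..16  -- padding (1B)
16..56  flags  (40B, 8-aligned)
56..57  dst  (1B, 1-aligned)
57..64  -- padding (7B)
64..96  seq  (32B, 8-aligned)
within Packet: h at 24
64 + 24 = 88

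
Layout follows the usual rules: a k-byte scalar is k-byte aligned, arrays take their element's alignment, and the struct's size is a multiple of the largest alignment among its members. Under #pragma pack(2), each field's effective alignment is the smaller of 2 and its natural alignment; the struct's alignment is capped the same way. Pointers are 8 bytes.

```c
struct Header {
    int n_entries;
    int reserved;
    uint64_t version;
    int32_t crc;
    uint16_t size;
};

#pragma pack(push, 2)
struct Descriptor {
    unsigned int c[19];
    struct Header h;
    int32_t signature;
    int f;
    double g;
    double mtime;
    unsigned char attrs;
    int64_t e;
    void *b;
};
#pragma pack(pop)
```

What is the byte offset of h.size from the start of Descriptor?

96

Header: @0: n_entries [4B, align 4] → 4; @4: reserved [4B, align 4] → 8; @8: version [8B, align 8] → 16; @16: crc [4B, align 4] → 20; @20: size [2B, align 2] → 22; +2 tail pad (align 8); size 24, align 8
@0: c [76B, align 2] → 76
@76: h [24B, align 2] → 100
within Header: size at 20
76 + 20 = 96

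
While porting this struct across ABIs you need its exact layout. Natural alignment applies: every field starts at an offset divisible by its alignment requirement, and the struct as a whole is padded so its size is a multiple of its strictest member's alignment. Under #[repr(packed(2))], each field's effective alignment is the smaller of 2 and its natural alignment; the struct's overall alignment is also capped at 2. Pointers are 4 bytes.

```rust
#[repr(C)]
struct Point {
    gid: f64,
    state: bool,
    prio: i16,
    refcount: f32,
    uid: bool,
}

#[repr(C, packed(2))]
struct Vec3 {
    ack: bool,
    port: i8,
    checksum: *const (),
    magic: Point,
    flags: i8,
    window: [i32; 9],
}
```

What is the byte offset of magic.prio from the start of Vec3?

16

Point: 0..8  gid  (8B, 8-aligned); 8..9  state  (1B, 1-aligned); 9..10  -- padding (1B); 10..12  prio  (2B, 2-aligned); 12..16  refcount  (4B, 4-aligned); 16..17  uid  (1B, 1-aligned); 17..24  -- tail padding (7B); sizeof = 24, alignof = 8
0..1  ack  (1B, 1-aligned)
1..2  port  (1B, 1-aligned)
2..6  checksum  (4B, 2-aligned)
6..30  magic  (24B, 2-aligned)
within Point: prio at 10
6 + 10 = 16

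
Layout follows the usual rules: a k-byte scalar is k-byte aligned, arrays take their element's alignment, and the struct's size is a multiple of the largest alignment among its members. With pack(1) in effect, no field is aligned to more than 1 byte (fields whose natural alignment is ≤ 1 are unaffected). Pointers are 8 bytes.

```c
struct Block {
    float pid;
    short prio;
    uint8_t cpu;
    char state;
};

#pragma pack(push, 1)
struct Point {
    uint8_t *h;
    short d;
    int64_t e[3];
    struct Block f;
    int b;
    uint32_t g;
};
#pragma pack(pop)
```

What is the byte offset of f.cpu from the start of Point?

40

Block: 0..4  pid  (4B, 4-aligned); 4..6  prio  (2B, 2-aligned); 6..7  cpu  (1B, 1-aligned); 7..8  state  (1B, 1-aligned); sizeof = 8, alignof = 4
0..8  h  (8B, 1-aligned)
8..10  d  (2B, 1-aligned)
10..34  e  (24B, 1-aligned)
34..42  f  (8B, 1-aligned)
within Block: cpu at 6
34 + 6 = 40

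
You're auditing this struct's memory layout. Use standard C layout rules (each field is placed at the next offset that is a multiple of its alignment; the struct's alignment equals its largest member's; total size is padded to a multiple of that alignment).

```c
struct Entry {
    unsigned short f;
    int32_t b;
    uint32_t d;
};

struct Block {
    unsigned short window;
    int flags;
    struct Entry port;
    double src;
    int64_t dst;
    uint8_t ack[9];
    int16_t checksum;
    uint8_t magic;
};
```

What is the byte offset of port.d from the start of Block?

Entry: 0..2  f  (2B, 2-aligned); 2..4  -- padding (2B); 4..8  b  (4B, 4-aligned); 8..12  d  (4B, 4-aligned); sizeof = 12, alignof = 4
0..2  window  (2B, 2-aligned)
2..4  -- padding (2B)
4..8  flags  (4B, 4-aligned)
8..20  port  (12B, 4-aligned)
within Entry: d at 8
8 + 8 = 16

16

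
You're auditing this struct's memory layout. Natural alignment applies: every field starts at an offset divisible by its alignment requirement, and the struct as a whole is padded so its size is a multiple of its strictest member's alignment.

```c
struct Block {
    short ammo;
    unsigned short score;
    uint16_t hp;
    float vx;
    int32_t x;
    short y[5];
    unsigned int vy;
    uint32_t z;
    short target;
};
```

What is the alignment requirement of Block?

4

member alignments: ammo=2, score=2, hp=2, vx=4, x=4, y=2, vy=4, z=4, target=2
max = 4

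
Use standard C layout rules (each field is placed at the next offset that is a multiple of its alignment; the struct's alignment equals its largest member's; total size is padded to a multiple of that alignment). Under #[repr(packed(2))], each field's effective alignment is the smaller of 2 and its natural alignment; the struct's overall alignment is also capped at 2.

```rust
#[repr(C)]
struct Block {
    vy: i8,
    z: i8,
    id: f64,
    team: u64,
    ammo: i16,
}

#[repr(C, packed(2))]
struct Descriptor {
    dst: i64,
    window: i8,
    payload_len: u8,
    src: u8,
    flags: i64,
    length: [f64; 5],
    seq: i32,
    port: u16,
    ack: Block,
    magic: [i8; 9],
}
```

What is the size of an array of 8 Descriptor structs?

Block: 0..1  vy  (1B, 1-aligned); 1..2  z  (1B, 1-aligned); 2..8  -- padding (6B); 8..16  id  (8B, 8-aligned); 16..24  team  (8B, 8-aligned); 24..26  ammo  (2B, 2-aligned); 26..32  -- tail padding (6B); sizeof = 32, alignof = 8
0..8  dst  (8B, 2-aligned)
8..9  window  (1B, 1-aligned)
9..10  payload_len  (1B, 1-aligned)
10..11  src  (1B, 1-aligned)
11..12  -- padding (1B)
12..20  flags  (8B, 2-aligned)
20..60  length  (40B, 2-aligned)
60..64  seq  (4B, 2-aligned)
64..66  port  (2B, 2-aligned)
66..98  ack  (32B, 2-aligned)
98..107  magic  (9B, 1-aligned)
107..108  -- tail padding (1B)
sizeof = 108, alignof = 2
array of 8: 8 × 108 = 864

864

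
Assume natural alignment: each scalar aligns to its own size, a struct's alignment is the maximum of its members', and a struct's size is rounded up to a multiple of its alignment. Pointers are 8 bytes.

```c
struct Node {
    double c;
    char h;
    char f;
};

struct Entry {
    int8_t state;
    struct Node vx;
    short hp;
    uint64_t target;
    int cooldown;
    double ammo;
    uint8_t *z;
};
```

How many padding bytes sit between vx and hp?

Node: @0: c [8B, align 8] → 8; @8: h [1B, align 1] → 9; @9: f [1B, align 1] → 10; +6 tail pad (align 8); size 16, align 8
@0: state [1B, align 1] → 1
+7 pad (align 8)
@8: vx [16B, align 8] → 24
@24: hp [2B, align 2] → 26

0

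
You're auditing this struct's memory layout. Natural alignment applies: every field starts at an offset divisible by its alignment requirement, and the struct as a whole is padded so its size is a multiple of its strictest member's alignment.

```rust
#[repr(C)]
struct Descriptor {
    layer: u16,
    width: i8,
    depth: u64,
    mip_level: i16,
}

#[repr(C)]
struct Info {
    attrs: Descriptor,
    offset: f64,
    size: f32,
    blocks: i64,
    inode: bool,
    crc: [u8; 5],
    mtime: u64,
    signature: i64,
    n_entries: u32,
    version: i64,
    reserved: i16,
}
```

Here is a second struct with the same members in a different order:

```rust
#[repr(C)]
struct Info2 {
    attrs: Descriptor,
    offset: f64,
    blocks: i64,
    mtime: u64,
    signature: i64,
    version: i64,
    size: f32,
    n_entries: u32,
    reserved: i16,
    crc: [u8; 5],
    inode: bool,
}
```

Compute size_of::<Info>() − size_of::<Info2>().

16

Descriptor: layer at 0 (size 2, align 2) → ends 2; width at 2 (size 1, align 1) → ends 3; pad 5 to align 8 for depth; depth at 8 (size 8, align 8) → ends 16; mip_level at 16 (size 2, align 2) → ends 18; tail pad 6 to reach multiple of 8; total 24 bytes, alignment 8
attrs at 0 (size 24, align 8) → ends 24
offset at 24 (size 8, align 8) → ends 32
size at 32 (size 4, align 4) → ends 36
pad 4 to align 8 for blocks
blocks at 40 (size 8, align 8) → ends 48
inode at 48 (size 1, align 1) → ends 49
crc at 49 (size 5, align 1) → ends 54
pad 2 to align 8 for mtime
mtime at 56 (size 8, align 8) → ends 64
signature at 64 (size 8, align 8) → ends 72
n_entries at 72 (size 4, align 4) → ends 76
pad 4 to align 8 for version
version at 80 (size 8, align 8) → ends 88
reserved at 88 (size 2, align 2) → ends 90
tail pad 6 to reach multiple of 8
total 96 bytes, alignment 8
— Info2 —
attrs at 0 (size 24, align 8) → ends 24
offset at 24 (size 8, align 8) → ends 32
blocks at 32 (size 8, align 8) → ends 40
mtime at 40 (size 8, align 8) → ends 48
signature at 48 (size 8, align 8) → ends 56
version at 56 (size 8, align 8) → ends 64
size at 64 (size 4, align 4) → ends 68
n_entries at 68 (size 4, align 4) → ends 72
reserved at 72 (size 2, align 2) → ends 74
crc at 74 (size 5, align 1) → ends 79
inode at 79 (size 1, align 1) → ends 80
total 80 bytes, alignment 8
96 − 80 = 16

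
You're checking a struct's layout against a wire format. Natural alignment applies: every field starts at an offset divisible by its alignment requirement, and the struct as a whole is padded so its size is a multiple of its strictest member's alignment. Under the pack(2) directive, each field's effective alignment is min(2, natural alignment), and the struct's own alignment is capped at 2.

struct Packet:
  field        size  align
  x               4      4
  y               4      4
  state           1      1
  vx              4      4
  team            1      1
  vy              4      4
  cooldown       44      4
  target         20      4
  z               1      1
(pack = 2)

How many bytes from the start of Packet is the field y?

x at 0 (size 4, align 2) → ends 4
y at 4 (size 4, align 2) → ends 8

4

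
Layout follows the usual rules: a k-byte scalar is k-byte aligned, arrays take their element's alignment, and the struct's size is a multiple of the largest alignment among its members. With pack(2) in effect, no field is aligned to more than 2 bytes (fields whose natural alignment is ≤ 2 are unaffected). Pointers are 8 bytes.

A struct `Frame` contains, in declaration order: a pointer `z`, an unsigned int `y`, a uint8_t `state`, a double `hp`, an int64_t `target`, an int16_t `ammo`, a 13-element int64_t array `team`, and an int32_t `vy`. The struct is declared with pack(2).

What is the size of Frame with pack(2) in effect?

z at 0 (size 8, align 2) → ends 8
y at 8 (size 4, align 2) → ends 12
state at 12 (size 1, align 1) → ends 13
pad 1 to align 2 for hp
hp at 14 (size 8, align 2) → ends 22
target at 22 (size 8, align 2) → ends 30
ammo at 30 (size 2, align 2) → ends 32
team at 32 (size 104, align 2) → ends 136
vy at 136 (size 4, align 2) → ends 140
total 140 bytes, alignment 2

140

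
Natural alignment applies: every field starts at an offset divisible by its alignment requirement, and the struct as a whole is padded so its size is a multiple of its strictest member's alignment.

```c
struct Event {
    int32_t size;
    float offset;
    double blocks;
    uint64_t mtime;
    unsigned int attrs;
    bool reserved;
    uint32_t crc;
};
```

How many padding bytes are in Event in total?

@0: size [4B, align 4] → 4
@4: offset [4B, align 4] → 8
@8: blocks [8B, align 8] → 16
@16: mtime [8B, align 8] → 24
@24: attrs [4B, align 4] → 28
@28: reserved [1B, align 1] → 29
+3 pad (align 4)
@32: crc [4B, align 4] → 36
+4 tail pad (align 8)
size 40, align 8
data bytes 33, size 40 → padding 7

7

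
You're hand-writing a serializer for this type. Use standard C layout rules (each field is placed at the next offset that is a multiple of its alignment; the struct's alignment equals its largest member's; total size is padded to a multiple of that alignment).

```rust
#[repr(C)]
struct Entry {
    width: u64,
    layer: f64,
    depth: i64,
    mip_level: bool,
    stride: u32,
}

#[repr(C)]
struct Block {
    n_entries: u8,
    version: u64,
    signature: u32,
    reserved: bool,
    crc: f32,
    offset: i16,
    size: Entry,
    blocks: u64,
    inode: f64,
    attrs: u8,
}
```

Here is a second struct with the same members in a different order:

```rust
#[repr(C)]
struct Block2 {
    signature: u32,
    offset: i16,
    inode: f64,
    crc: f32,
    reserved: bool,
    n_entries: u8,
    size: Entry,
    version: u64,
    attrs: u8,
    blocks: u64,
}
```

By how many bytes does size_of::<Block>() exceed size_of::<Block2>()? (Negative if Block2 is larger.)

8

Entry: 0..8  width  (8B, 8-aligned); 8..16  layer  (8B, 8-aligned); 16..24  depth  (8B, 8-aligned); 24..25  mip_level  (1B, 1-aligned); 25..28  -- padding (3B); 28..32  stride  (4B, 4-aligned); sizeof = 32, alignof = 8
0..1  n_entries  (1B, 1-aligned)
1..8  -- padding (7B)
8..16  version  (8B, 8-aligned)
16..20  signature  (4B, 4-aligned)
20..21  reserved  (1B, 1-aligned)
21..24  -- padding (3B)
24..28  crc  (4B, 4-aligned)
28..30  offset  (2B, 2-aligned)
30..32  -- padding (2B)
32..64  size  (32B, 8-aligned)
64..72  blocks  (8B, 8-aligned)
72..80  inode  (8B, 8-aligned)
80..81  attrs  (1B, 1-aligned)
81..88  -- tail padding (7B)
sizeof = 88, alignof = 8
— Block2 —
0..4  signature  (4B, 4-aligned)
4..6  offset  (2B, 2-aligned)
6..8  -- padding (2B)
8..16  inode  (8B, 8-aligned)
16..20  crc  (4B, 4-aligned)
20..21  reserved  (1B, 1-aligned)
21..22  n_entries  (1B, 1-aligned)
22..24  -- padding (2B)
24..56  size  (32B, 8-aligned)
56..64  version  (8B, 8-aligned)
64..65  attrs  (1B, 1-aligned)
65..72  -- padding (7B)
72..80  blocks  (8B, 8-aligned)
sizeof = 80, alignof = 8
88 − 80 = 8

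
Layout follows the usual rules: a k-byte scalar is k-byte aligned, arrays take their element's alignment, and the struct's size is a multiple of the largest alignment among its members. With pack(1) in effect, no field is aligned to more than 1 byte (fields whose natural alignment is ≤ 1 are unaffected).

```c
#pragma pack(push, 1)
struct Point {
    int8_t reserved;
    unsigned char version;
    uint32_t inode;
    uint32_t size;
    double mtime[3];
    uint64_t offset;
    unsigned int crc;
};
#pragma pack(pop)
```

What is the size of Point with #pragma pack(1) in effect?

46

0..1  reserved  (1B, 1-aligned)
1..2  version  (1B, 1-aligned)
2..6  inode  (4B, 1-aligned)
6..10  size  (4B, 1-aligned)
10..34  mtime  (24B, 1-aligned)
34..42  offset  (8B, 1-aligned)
42..46  crc  (4B, 1-aligned)
sizeof = 46, alignof = 1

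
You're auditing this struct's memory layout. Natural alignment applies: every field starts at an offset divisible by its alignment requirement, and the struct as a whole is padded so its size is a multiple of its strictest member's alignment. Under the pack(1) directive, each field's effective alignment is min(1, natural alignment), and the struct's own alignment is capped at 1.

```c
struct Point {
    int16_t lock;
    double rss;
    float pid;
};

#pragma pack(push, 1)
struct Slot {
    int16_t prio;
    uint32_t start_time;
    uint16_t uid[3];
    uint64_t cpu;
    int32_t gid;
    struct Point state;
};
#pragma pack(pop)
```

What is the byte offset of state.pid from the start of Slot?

40

Point: @0: lock [2B, align 2] → 2; +6 pad (align 8); @8: rss [8B, align 8] → 16; @16: pid [4B, align 4] → 20; +4 tail pad (align 8); size 24, align 8
@0: prio [2B, align 1] → 2
@2: start_time [4B, align 1] → 6
@6: uid [6B, align 1] → 12
@12: cpu [8B, align 1] → 20
@20: gid [4B, align 1] → 24
@24: state [24B, align 1] → 48
within Point: pid at 16
24 + 16 = 40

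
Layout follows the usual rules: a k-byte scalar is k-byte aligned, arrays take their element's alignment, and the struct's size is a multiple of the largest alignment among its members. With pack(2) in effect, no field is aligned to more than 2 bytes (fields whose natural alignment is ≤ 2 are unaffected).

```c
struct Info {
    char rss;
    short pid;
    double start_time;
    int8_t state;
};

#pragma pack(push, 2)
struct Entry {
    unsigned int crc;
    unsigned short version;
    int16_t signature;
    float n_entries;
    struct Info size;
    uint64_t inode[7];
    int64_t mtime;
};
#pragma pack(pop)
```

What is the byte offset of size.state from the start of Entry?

Info: @0: rss [1B, align 1] → 1; +1 pad (align 2); @2: pid [2B, align 2] → 4; +4 pad (align 8); @8: start_time [8B, align 8] → 16; @16: state [1B, align 1] → 17; +7 tail pad (align 8); size 24, align 8
@0: crc [4B, align 2] → 4
@4: version [2B, align 2] → 6
@6: signature [2B, align 2] → 8
@8: n_entries [4B, align 2] → 12
@12: size [24B, align 2] → 36
within Info: state at 16
12 + 16 = 28

28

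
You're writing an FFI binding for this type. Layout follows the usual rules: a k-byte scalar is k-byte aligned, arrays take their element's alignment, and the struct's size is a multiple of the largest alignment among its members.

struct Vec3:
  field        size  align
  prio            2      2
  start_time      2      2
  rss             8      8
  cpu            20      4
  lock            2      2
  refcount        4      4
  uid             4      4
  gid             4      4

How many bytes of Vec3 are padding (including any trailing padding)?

0..2  prio  (2B, 2-aligned)
2..4  start_time  (2B, 2-aligned)
4..8  -- padding (4B)
8..16  rss  (8B, 8-aligned)
16..36  cpu  (20B, 4-aligned)
36..38  lock  (2B, 2-aligned)
38..40  -- padding (2B)
40..44  refcount  (4B, 4-aligned)
44..48  uid  (4B, 4-aligned)
48..52  gid  (4B, 4-aligned)
52..56  -- tail padding (4B)
sizeof = 56, alignof = 8
data bytes 46, size 56 → padding 10

10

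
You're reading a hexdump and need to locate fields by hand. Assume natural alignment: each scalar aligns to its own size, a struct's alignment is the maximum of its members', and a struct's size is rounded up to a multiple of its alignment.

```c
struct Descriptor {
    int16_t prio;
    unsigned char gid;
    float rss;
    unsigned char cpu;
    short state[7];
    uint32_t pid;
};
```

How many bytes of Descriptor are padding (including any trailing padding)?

0..2  prio  (2B, 2-aligned)
2..3  gid  (1B, 1-aligned)
3..4  -- padding (1B)
4..8  rss  (4B, 4-aligned)
8..9  cpu  (1B, 1-aligned)
9..10  -- padding (1B)
10..24  state  (14B, 2-aligned)
24..28  pid  (4B, 4-aligned)
sizeof = 28, alignof = 4
data bytes 26, size 28 → padding 2

2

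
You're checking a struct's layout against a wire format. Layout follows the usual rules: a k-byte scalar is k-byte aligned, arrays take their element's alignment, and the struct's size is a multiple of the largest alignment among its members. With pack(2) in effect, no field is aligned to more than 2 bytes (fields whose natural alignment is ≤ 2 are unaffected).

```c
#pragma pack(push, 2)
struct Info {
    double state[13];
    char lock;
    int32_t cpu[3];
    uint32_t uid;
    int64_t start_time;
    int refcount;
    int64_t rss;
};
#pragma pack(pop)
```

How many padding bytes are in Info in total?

state at 0 (size 104, align 2) → ends 104
lock at 104 (size 1, align 1) → ends 105
pad 1 to align 2 for cpu
cpu at 106 (size 12, align 2) → ends 118
uid at 118 (size 4, align 2) → ends 122
start_time at 122 (size 8, align 2) → ends 130
refcount at 130 (size 4, align 2) → ends 134
rss at 134 (size 8, align 2) → ends 142
total 142 bytes, alignment 2
data bytes 141, size 142 → padding 1

1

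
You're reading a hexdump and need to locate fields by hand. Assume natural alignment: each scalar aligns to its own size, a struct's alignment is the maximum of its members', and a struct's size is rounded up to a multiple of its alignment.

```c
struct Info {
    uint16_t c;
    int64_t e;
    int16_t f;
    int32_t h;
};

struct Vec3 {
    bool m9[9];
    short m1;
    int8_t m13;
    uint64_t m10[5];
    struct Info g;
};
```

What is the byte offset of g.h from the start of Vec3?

76

Info: @0: c [2B, align 2] → 2; +6 pad (align 8); @8: e [8B, align 8] → 16; @16: f [2B, align 2] → 18; +2 pad (align 4); @20: h [4B, align 4] → 24; size 24, align 8
@0: m9 [9B, align 1] → 9
+1 pad (align 2)
@10: m1 [2B, align 2] → 12
@12: m13 [1B, align 1] → 13
+3 pad (align 8)
@16: m10 [40B, align 8] → 56
@56: g [24B, align 8] → 80
within Info: h at 20
56 + 20 = 76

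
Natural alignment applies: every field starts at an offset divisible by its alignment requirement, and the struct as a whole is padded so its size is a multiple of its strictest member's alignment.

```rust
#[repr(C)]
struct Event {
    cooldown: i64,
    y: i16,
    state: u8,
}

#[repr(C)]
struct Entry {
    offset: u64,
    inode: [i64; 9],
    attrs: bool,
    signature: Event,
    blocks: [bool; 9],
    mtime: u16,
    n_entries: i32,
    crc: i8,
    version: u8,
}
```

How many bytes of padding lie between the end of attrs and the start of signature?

7

Event: cooldown at 0 (size 8, align 8) → ends 8; y at 8 (size 2, align 2) → ends 10; state at 10 (size 1, align 1) → ends 11; tail pad 5 to reach multiple of 8; total 16 bytes, alignment 8
offset at 0 (size 8, align 8) → ends 8
inode at 8 (size 72, align 8) → ends 80
attrs at 80 (size 1, align 1) → ends 81
pad 7 to align 8 for signature
signature at 88 (size 16, align 8) → ends 104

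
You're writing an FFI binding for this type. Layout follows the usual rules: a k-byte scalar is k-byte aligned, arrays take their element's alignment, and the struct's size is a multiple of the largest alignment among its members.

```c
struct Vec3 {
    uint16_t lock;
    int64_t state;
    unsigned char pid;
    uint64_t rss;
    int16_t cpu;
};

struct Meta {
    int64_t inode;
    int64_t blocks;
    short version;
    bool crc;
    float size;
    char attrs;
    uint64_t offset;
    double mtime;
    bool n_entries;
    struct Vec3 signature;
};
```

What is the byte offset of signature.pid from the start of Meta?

Vec3: lock at 0 (size 2, align 2) → ends 2; pad 6 to align 8 for state; state at 8 (size 8, align 8) → ends 16; pid at 16 (size 1, align 1) → ends 17; pad 7 to align 8 for rss; rss at 24 (size 8, align 8) → ends 32; cpu at 32 (size 2, align 2) → ends 34; tail pad 6 to reach multiple of 8; total 40 bytes, alignment 8
inode at 0 (size 8, align 8) → ends 8
blocks at 8 (size 8, align 8) → ends 16
version at 16 (size 2, align 2) → ends 18
crc at 18 (size 1, align 1) → ends 19
pad 1 to align 4 for size
size at 20 (size 4, align 4) → ends 24
attrs at 24 (size 1, align 1) → ends 25
pad 7 to align 8 for offset
offset at 32 (size 8, align 8) → ends 40
mtime at 40 (size 8, align 8) → ends 48
n_entries at 48 (size 1, align 1) → ends 49
pad 7 to align 8 for signature
signature at 56 (size 40, align 8) → ends 96
within Vec3: pid at 16
56 + 16 = 72

72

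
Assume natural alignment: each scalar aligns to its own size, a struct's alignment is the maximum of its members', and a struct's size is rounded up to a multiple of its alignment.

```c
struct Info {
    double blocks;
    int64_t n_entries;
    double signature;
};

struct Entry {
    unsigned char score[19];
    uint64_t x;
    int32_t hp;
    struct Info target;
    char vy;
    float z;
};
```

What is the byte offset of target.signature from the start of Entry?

Info: @0: blocks [8B, align 8] → 8; @8: n_entries [8B, align 8] → 16; @16: signature [8B, align 8] → 24; size 24, align 8
@0: score [19B, align 1] → 19
+5 pad (align 8)
@24: x [8B, align 8] → 32
@32: hp [4B, align 4] → 36
+4 pad (align 8)
@40: target [24B, align 8] → 64
within Info: signature at 16
40 + 16 = 56

56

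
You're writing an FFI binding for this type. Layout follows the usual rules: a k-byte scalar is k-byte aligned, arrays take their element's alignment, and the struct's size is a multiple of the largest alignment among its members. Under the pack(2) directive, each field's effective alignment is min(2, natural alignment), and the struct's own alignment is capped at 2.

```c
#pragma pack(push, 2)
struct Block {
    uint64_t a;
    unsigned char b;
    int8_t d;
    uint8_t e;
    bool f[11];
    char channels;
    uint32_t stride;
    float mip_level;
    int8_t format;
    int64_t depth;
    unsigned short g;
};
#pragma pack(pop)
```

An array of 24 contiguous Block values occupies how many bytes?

@0: a [8B, align 2] → 8
@8: b [1B, align 1] → 9
@9: d [1B, align 1] → 10
@10: e [1B, align 1] → 11
@11: f [11B, align 1] → 22
@22: channels [1B, align 1] → 23
+1 pad (align 2)
@24: stride [4B, align 2] → 28
@28: mip_level [4B, align 2] → 32
@32: format [1B, align 1] → 33
+1 pad (align 2)
@34: depth [8B, align 2] → 42
@42: g [2B, align 2] → 44
size 44, align 2
array of 24: 24 × 44 = 1056

1056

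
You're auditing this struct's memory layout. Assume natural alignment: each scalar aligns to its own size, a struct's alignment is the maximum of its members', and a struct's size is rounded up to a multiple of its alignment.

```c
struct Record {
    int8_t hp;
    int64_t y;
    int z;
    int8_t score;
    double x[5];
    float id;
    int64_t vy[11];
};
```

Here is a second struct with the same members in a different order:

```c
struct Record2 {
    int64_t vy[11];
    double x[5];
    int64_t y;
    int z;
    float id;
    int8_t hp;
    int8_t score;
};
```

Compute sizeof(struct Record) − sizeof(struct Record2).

8

0..1  hp  (1B, 1-aligned)
1..8  -- padding (7B)
8..16  y  (8B, 8-aligned)
16..20  z  (4B, 4-aligned)
20..21  score  (1B, 1-aligned)
21..24  -- padding (3B)
24..64  x  (40B, 8-aligned)
64..68  id  (4B, 4-aligned)
68..72  -- padding (4B)
72..160  vy  (88B, 8-aligned)
sizeof = 160, alignof = 8
— Record2 —
0..88  vy  (88B, 8-aligned)
88..128  x  (40B, 8-aligned)
128..136  y  (8B, 8-aligned)
136..140  z  (4B, 4-aligned)
140..144  id  (4B, 4-aligned)
144..145  hp  (1B, 1-aligned)
145..146  score  (1B, 1-aligned)
146..152  -- tail padding (6B)
sizeof = 152, alignof = 8
160 − 152 = 8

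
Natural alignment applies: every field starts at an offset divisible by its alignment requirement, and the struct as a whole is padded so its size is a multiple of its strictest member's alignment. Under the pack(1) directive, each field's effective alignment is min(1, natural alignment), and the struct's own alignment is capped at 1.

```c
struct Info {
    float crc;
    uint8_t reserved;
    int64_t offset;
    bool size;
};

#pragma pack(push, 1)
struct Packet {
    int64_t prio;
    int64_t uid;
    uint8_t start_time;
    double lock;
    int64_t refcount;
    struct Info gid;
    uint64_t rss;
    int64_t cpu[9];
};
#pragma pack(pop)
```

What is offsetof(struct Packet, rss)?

Info: 0..4  crc  (4B, 4-aligned); 4..5  reserved  (1B, 1-aligned); 5..8  -- padding (3B); 8..16  offset  (8B, 8-aligned); 16..17  size  (1B, 1-aligned); 17..24  -- tail padding (7B); sizeof = 24, alignof = 8
0..8  prio  (8B, 1-aligned)
8..16  uid  (8B, 1-aligned)
16..17  start_time  (1B, 1-aligned)
17..25  lock  (8B, 1-aligned)
25..33  refcount  (8B, 1-aligned)
33..57  gid  (24B, 1-aligned)
57..65  rss  (8B, 1-aligned)

57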